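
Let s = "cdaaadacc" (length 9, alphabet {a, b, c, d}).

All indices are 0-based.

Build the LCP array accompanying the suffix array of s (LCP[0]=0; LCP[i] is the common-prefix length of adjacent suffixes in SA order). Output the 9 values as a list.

rank→(start, suffix):
  0 → (2, 'aaadacc')
  1 → (3, 'aadacc')
  2 → (6, 'acc')
  3 → (4, 'adacc')
  4 → (8, 'c')
  5 → (7, 'cc')
  6 → (0, 'cdaaadacc')
  7 → (1, 'daaadacc')
  8 → (5, 'dacc')

SA = [2, 3, 6, 4, 8, 7, 0, 1, 5]
i: (SA[i-1],SA[i]) lcp shared
  1: (2,3) 2 'aa'
  2: (3,6) 1 'a'
  3: (6,4) 1 'a'
  4: (4,8) 0 ''
  5: (8,7) 1 'c'
  6: (7,0) 1 'c'
  7: (0,1) 0 ''
  8: (1,5) 2 'da'

[0, 2, 1, 1, 0, 1, 1, 0, 2]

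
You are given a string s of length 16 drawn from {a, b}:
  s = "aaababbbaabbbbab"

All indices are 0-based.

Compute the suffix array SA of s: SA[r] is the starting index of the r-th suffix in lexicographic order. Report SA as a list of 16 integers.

rank→(start, suffix):
  0 → (0, 'aaababbbaabbbbab')
  1 → (1, 'aababbbaabbbbab')
  2 → (8, 'aabbbbab')
  3 → (14, 'ab')
  4 → (2, 'ababbbaabbbbab')
  5 → (4, 'abbbaabbbbab')
  6 → (9, 'abbbbab')
  7 → (15, 'b')
  8 → (7, 'baabbbbab')
  9 → (13, 'bab')
  10 → (3, 'babbbaabbbbab')
  11 → (6, 'bbaabbbbab')
  12 → (12, 'bbab')
  13 → (5, 'bbbaabbbbab')
  14 → (11, 'bbbab')
  15 → (10, 'bbbbab')

[0, 1, 8, 14, 2, 4, 9, 15, 7, 13, 3, 6, 12, 5, 11, 10]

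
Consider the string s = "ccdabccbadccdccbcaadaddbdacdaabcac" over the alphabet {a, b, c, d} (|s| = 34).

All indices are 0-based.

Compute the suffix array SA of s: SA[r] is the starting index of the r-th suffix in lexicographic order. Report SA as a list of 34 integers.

[28, 17, 29, 3, 32, 25, 18, 8, 20, 7, 15, 30, 4, 23, 33, 16, 31, 6, 14, 5, 13, 0, 10, 26, 1, 11, 27, 2, 24, 19, 22, 12, 9, 21]

rank→(start, suffix):
  0 → (28, 'aabcac')
  1 → (17, 'aadaddbdacdaabcac')
  2 → (29, 'abcac')
  3 → (3, 'abccbadccdccbcaadaddbdacdaabcac')
  4 → (32, 'ac')
  5 → (25, 'acdaabcac')
  6 → (18, 'adaddbdacdaabcac')
  7 → (8, 'adccdccbcaadaddbdacdaabcac')
  8 → (20, 'addbdacdaabcac')
  9 → (7, 'badccdccbcaadaddbdacdaabcac')
  10 → (15, 'bcaadaddbdacdaabcac')
  11 → (30, 'bcac')
  12 → (4, 'bccbadccdccbcaadaddbdacdaabcac')
  13 → (23, 'bdacdaabcac')
  14 → (33, 'c')
  15 → (16, 'caadaddbdacdaabcac')
  16 → (31, 'cac')
  17 → (6, 'cbadccdccbcaadaddbdacdaabcac')
  18 → (14, 'cbcaadaddbdacdaabcac')
  19 → (5, 'ccbadccdccbcaadaddbdacdaabcac')
  20 → (13, 'ccbcaadaddbdacdaabcac')
  21 → (0, 'ccdabccbadccdccbcaadaddbdacdaabcac')
  22 → (10, 'ccdccbcaadaddbdacdaabcac')
  23 → (26, 'cdaabcac')
  24 → (1, 'cdabccbadccdccbcaadaddbdacdaabcac')
  25 → (11, 'cdccbcaadaddbdacdaabcac')
  26 → (27, 'daabcac')
  27 → (2, 'dabccbadccdccbcaadaddbdacdaabcac')
  28 → (24, 'dacdaabcac')
  29 → (19, 'daddbdacdaabcac')
  30 → (22, 'dbdacdaabcac')
  31 → (12, 'dccbcaadaddbdacdaabcac')
  32 → (9, 'dccdccbcaadaddbdacdaabcac')
  33 → (21, 'ddbdacdaabcac')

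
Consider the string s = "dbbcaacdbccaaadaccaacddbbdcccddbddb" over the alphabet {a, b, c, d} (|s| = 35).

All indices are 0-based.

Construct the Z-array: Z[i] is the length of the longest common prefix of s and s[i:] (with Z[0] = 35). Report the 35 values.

Z[0]=35
i=1: fresh scan; Z[1]=0
i=2: fresh scan; Z[2]=0
i=3: fresh scan; Z[3]=0
i=4: fresh scan; Z[4]=0
i=5: fresh scan; Z[5]=0
i=6: fresh scan; Z[6]=0
i=7: fresh scan; Z[7]=2 extend→box=[7,9)
i=8: min(r-i=1, Z[1]=0)=0; Z[8]=0
i=9: fresh scan; Z[9]=0
i=10: fresh scan; Z[10]=0
i=11: fresh scan; Z[11]=0
i=12: fresh scan; Z[12]=0
i=13: fresh scan; Z[13]=0
i=14: fresh scan; Z[14]=1 extend→box=[14,15)
i=15: fresh scan; Z[15]=0
i=16: fresh scan; Z[16]=0
i=17: fresh scan; Z[17]=0
i=18: fresh scan; Z[18]=0
i=19: fresh scan; Z[19]=0
i=20: fresh scan; Z[20]=0
i=21: fresh scan; Z[21]=1 extend→box=[21,22)
i=22: fresh scan; Z[22]=3 extend→box=[22,25)
i=23: min(r-i=2, Z[1]=0)=0; Z[23]=0
i=24: min(r-i=1, Z[2]=0)=0; Z[24]=0
i=25: fresh scan; Z[25]=1 extend→box=[25,26)
i=26: fresh scan; Z[26]=0
i=27: fresh scan; Z[27]=0
i=28: fresh scan; Z[28]=0
i=29: fresh scan; Z[29]=1 extend→box=[29,30)
i=30: fresh scan; Z[30]=2 extend→box=[30,32)
i=31: min(r-i=1, Z[1]=0)=0; Z[31]=0
i=32: fresh scan; Z[32]=1 extend→box=[32,33)
i=33: fresh scan; Z[33]=2 extend→box=[33,35)
i=34: min(r-i=1, Z[1]=0)=0; Z[34]=0

[35, 0, 0, 0, 0, 0, 0, 2, 0, 0, 0, 0, 0, 0, 1, 0, 0, 0, 0, 0, 0, 1, 3, 0, 0, 1, 0, 0, 0, 1, 2, 0, 1, 2, 0]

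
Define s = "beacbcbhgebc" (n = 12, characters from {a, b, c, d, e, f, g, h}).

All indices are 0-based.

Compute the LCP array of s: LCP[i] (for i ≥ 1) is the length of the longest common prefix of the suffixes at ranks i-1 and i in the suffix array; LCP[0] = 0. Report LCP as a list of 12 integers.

[0, 0, 2, 1, 1, 0, 1, 2, 0, 1, 0, 0]

rank | idx | suffix
   0 |   2 | acbcbhgebc
   1 |  10 | bc
   2 |   4 | bcbhgebc
   3 |   0 | beacbcbhgebc
   4 |   6 | bhgebc
   5 |  11 | c
   6 |   3 | cbcbhgebc
   7 |   5 | cbhgebc
   8 |   1 | eacbcbhgebc
   9 |   9 | ebc
  10 |   8 | gebc
  11 |   7 | hgebc

SA = [2, 10, 4, 0, 6, 11, 3, 5, 1, 9, 8, 7]
i: (SA[i-1],SA[i]) lcp shared
  1: (2,10) 0 ''
  2: (10,4) 2 'bc'
  3: (4,0) 1 'b'
  4: (0,6) 1 'b'
  5: (6,11) 0 ''
  6: (11,3) 1 'c'
  7: (3,5) 2 'cb'
  8: (5,1) 0 ''
  9: (1,9) 1 'e'
  10: (9,8) 0 ''
  11: (8,7) 0 ''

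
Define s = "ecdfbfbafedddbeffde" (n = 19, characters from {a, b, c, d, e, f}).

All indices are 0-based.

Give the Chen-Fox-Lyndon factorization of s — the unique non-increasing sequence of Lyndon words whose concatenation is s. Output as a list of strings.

["e", "cdf", "bf", "b", "afedddbeffde"]

emit factor 1: 'e' (i=0, period=1)
emit factor 2: 'cdf' (i=1, period=3)
emit factor 3: 'bf' (i=4, period=2)
emit factor 4: 'b' (i=6, period=1)
emit factor 5: 'afedddbeffde' (i=7, period=12)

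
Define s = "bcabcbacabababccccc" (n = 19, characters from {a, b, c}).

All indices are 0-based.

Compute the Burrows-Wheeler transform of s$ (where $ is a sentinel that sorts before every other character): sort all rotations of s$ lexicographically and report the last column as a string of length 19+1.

rank  rotation              last
    0  $bcabcbacabababccccc  c
    1  abababccccc$bcabcbac  c
    2  ababccccc$bcabcbacab  b
    3  abcbacabababccccc$bc  c
    4  abccccc$bcabcbacabab  b
    5  acabababccccc$bcabcb  b
    6  bababccccc$bcabcbaca  a
    7  babccccc$bcabcbacaba  a
    8  bacabababccccc$bcabc  c
    9  bcabcbacabababccccc$  $
   10  bcbacabababccccc$bca  a
   11  bccccc$bcabcbacababa  a
   12  c$bcabcbacabababcccc  c
   13  cabababccccc$bcabcba  a
   14  cabcbacabababccccc$b  b
   15  cbacabababccccc$bcab  b
   16  cc$bcabcbacabababccc  c
   17  ccc$bcabcbacabababcc  c
   18  cccc$bcabcbacabababc  c
   19  ccccc$bcabcbacababab  b

ccbcbbaac$aacabbcccb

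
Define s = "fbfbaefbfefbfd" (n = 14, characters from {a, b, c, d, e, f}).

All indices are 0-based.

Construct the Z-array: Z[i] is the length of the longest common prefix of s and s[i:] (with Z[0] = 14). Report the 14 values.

[14, 0, 2, 0, 0, 0, 3, 0, 1, 0, 3, 0, 1, 0]

Z[0]=14
i=1: fresh scan; Z[1]=0
i=2: fresh scan; Z[2]=2 scan→box=[2,4)
i=3: min(r-i=1, Z[1]=0)=0; Z[3]=0
i=4: fresh scan; Z[4]=0
i=5: fresh scan; Z[5]=0
i=6: fresh scan; Z[6]=3 scan→box=[6,9)
i=7: min(r-i=2, Z[1]=0)=0; Z[7]=0
i=8: min(r-i=1, Z[2]=2)=1; Z[8]=1
i=9: fresh scan; Z[9]=0
i=10: fresh scan; Z[10]=3 scan→box=[10,13)
i=11: min(r-i=2, Z[1]=0)=0; Z[11]=0
i=12: min(r-i=1, Z[2]=2)=1; Z[12]=1
i=13: fresh scan; Z[13]=0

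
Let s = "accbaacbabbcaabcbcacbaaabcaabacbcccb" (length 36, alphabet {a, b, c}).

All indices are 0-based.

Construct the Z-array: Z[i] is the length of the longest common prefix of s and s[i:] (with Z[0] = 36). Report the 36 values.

[36, 0, 0, 0, 1, 2, 0, 0, 1, 0, 0, 0, 1, 1, 0, 0, 0, 0, 2, 0, 0, 1, 1, 1, 0, 0, 1, 1, 0, 2, 0, 0, 0, 0, 0, 0]

Z[0]=36
i=1: outside box; Z[1]=0
i=2: outside box; Z[2]=0
i=3: outside box; Z[3]=0
i=4: outside box; Z[4]=1 grow→box=[4,5)
i=5: outside box; Z[5]=2 grow→box=[5,7)
i=6: min(r-i=1, Z[1]=0)=0; Z[6]=0
i=7: outside box; Z[7]=0
i=8: outside box; Z[8]=1 grow→box=[8,9)
i=9: outside box; Z[9]=0
i=10: outside box; Z[10]=0
i=11: outside box; Z[11]=0
i=12: outside box; Z[12]=1 grow→box=[12,13)
i=13: outside box; Z[13]=1 grow→box=[13,14)
i=14: outside box; Z[14]=0
i=15: outside box; Z[15]=0
i=16: outside box; Z[16]=0
i=17: outside box; Z[17]=0
i=18: outside box; Z[18]=2 grow→box=[18,20)
i=19: min(r-i=1, Z[1]=0)=0; Z[19]=0
i=20: outside box; Z[20]=0
i=21: outside box; Z[21]=1 grow→box=[21,22)
i=22: outside box; Z[22]=1 grow→box=[22,23)
i=23: outside box; Z[23]=1 grow→box=[23,24)
i=24: outside box; Z[24]=0
i=25: outside box; Z[25]=0
i=26: outside box; Z[26]=1 grow→box=[26,27)
i=27: outside box; Z[27]=1 grow→box=[27,28)
i=28: outside box; Z[28]=0
i=29: outside box; Z[29]=2 grow→box=[29,31)
i=30: min(r-i=1, Z[1]=0)=0; Z[30]=0
i=31: outside box; Z[31]=0
i=32: outside box; Z[32]=0
i=33: outside box; Z[33]=0
i=34: outside box; Z[34]=0
i=35: outside box; Z[35]=0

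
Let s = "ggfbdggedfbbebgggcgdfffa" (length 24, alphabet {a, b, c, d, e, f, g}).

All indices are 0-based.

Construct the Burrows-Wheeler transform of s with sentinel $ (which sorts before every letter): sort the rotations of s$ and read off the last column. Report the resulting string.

afffbegegbbgfdgfdgcgggd$b

rank  rotation                   last
    0  $ggfbdggedfbbebgggcgdfffa  a
    1  a$ggfbdggedfbbebgggcgdfff  f
    2  bbebgggcgdfffa$ggfbdggedf  f
    3  bdggedfbbebgggcgdfffa$ggf  f
    4  bebgggcgdfffa$ggfbdggedfb  b
    5  bgggcgdfffa$ggfbdggedfbbe  e
    6  cgdfffa$ggfbdggedfbbebggg  g
    7  dfbbebgggcgdfffa$ggfbdgge  e
    8  dfffa$ggfbdggedfbbebgggcg  g
    9  dggedfbbebgggcgdfffa$ggfb  b
   10  ebgggcgdfffa$ggfbdggedfbb  b
   11  edfbbebgggcgdfffa$ggfbdgg  g
   12  fa$ggfbdggedfbbebgggcgdff  f
   13  fbbebgggcgdfffa$ggfbdgged  d
   14  fbdggedfbbebgggcgdfffa$gg  g
   15  ffa$ggfbdggedfbbebgggcgdf  f
   16  fffa$ggfbdggedfbbebgggcgd  d
   17  gcgdfffa$ggfbdggedfbbebgg  g
   18  gdfffa$ggfbdggedfbbebgggc  c
   19  gedfbbebgggcgdfffa$ggfbdg  g
   20  gfbdggedfbbebgggcgdfffa$g  g
   21  ggcgdfffa$ggfbdggedfbbebg  g
   22  ggedfbbebgggcgdfffa$ggfbd  d
   23  ggfbdggedfbbebgggcgdfffa$  $
   24  gggcgdfffa$ggfbdggedfbbeb  b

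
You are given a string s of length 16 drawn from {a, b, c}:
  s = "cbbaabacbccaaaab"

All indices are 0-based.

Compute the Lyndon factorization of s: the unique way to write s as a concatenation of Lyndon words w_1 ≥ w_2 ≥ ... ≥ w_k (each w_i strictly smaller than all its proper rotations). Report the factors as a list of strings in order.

["c", "b", "b", "aabacbcc", "aaaab"]

emit factor 1: 'c' (i=0, period=1)
emit factor 2: 'b' (i=1, period=1)
emit factor 3: 'b' (i=2, period=1)
emit factor 4: 'aabacbcc' (i=3, period=8)
emit factor 5: 'aaaab' (i=11, period=5)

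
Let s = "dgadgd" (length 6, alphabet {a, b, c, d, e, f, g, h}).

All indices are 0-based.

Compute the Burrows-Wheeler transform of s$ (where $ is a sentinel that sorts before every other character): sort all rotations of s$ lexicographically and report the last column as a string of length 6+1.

rank  rotation last
    0  $dgadgd  d
    1  adgd$dg  g
    2  d$dgadg  g
    3  dgadgd$  $
    4  dgd$dga  a
    5  gadgd$d  d
    6  gd$dgad  d

dgg$add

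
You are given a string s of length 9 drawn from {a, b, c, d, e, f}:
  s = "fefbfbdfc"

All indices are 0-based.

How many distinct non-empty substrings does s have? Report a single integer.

40

rank | idx | suffix
   0 |   5 | bdfc
   1 |   3 | bfbdfc
   2 |   8 | c
   3 |   6 | dfc
   4 |   1 | efbfbdfc
   5 |   4 | fbdfc
   6 |   2 | fbfbdfc
   7 |   7 | fc
   8 |   0 | fefbfbdfc

SA = [5, 3, 8, 6, 1, 4, 2, 7, 0]
rank  pair      lcp
   1  s[5:],s[3:]  1  'b'
   2  s[3:],s[8:]  0  ''
   3  s[8:],s[6:]  0  ''
   4  s[6:],s[1:]  0  ''
   5  s[1:],s[4:]  0  ''
   6  s[4:],s[2:]  2  'fb'
   7  s[2:],s[7:]  1  'f'
   8  s[7:],s[0:]  1  'f'

n(n+1)/2 = 9·10/2 = 45
Σ LCP = 0 + 1 + 0 + 0 + 0 + 0 + 2 + 1 + 1 = 5
distinct = 45 − 5 = 40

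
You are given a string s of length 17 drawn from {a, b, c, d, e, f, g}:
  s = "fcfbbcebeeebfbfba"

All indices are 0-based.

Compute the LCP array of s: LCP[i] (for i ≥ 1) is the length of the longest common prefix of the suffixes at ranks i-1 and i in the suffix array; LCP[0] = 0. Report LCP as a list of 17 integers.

[0, 0, 1, 1, 1, 1, 3, 0, 1, 0, 2, 1, 2, 0, 2, 2, 1]

sorted suffixes:
  #0 SA[0]=16  'a'
  #1 SA[1]=15  'ba'
  #2 SA[2]=3  'bbcebeeebfbfba'
  #3 SA[3]=4  'bcebeeebfbfba'
  #4 SA[4]=7  'beeebfbfba'
  #5 SA[5]=13  'bfba'
  #6 SA[6]=11  'bfbfba'
  #7 SA[7]=5  'cebeeebfbfba'
  #8 SA[8]=1  'cfbbcebeeebfbfba'
  #9 SA[9]=6  'ebeeebfbfba'
  #10 SA[10]=10  'ebfbfba'
  #11 SA[11]=9  'eebfbfba'
  #12 SA[12]=8  'eeebfbfba'
  #13 SA[13]=14  'fba'
  #14 SA[14]=2  'fbbcebeeebfbfba'
  #15 SA[15]=12  'fbfba'
  #16 SA[16]=0  'fcfbbcebeeebfbfba'

SA = [16, 15, 3, 4, 7, 13, 11, 5, 1, 6, 10, 9, 8, 14, 2, 12, 0]
i: (SA[i-1],SA[i]) lcp shared
  1: (16,15) 0 ''
  2: (15,3) 1 'b'
  3: (3,4) 1 'b'
  4: (4,7) 1 'b'
  5: (7,13) 1 'b'
  6: (13,11) 3 'bfb'
  7: (11,5) 0 ''
  8: (5,1) 1 'c'
  9: (1,6) 0 ''
  10: (6,10) 2 'eb'
  11: (10,9) 1 'e'
  12: (9,8) 2 'ee'
  13: (8,14) 0 ''
  14: (14,2) 2 'fb'
  15: (2,12) 2 'fb'
  16: (12,0) 1 'f'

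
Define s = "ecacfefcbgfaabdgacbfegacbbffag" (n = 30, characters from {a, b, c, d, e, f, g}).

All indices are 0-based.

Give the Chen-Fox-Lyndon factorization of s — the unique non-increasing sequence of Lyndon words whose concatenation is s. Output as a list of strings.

emit factor 1: 'e' (i=0, period=1)
emit factor 2: 'c' (i=1, period=1)
emit factor 3: 'acfefcbgf' (i=2, period=9)
emit factor 4: 'aabdgacbfegacbbffag' (i=11, period=19)

["e", "c", "acfefcbgf", "aabdgacbfegacbbffag"]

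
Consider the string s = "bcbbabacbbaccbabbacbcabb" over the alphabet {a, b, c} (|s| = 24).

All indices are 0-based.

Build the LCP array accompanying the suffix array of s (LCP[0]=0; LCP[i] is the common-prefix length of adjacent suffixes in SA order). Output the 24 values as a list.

rank→(start, suffix):
  0 → (4, 'abacbbaccbabbacbcabb')
  1 → (21, 'abb')
  2 → (14, 'abbacbcabb')
  3 → (6, 'acbbaccbabbacbcabb')
  4 → (17, 'acbcabb')
  5 → (10, 'accbabbacbcabb')
  6 → (23, 'b')
  7 → (3, 'babacbbaccbabbacbcabb')
  8 → (13, 'babbacbcabb')
  9 → (5, 'bacbbaccbabbacbcabb')
  10 → (16, 'bacbcabb')
  11 → (9, 'baccbabbacbcabb')
  12 → (22, 'bb')
  13 → (2, 'bbabacbbaccbabbacbcabb')
  14 → (15, 'bbacbcabb')
  15 → (8, 'bbaccbabbacbcabb')
  16 → (19, 'bcabb')
  17 → (0, 'bcbbabacbbaccbabbacbcabb')
  18 → (20, 'cabb')
  19 → (12, 'cbabbacbcabb')
  20 → (1, 'cbbabacbbaccbabbacbcabb')
  21 → (7, 'cbbaccbabbacbcabb')
  22 → (18, 'cbcabb')
  23 → (11, 'ccbabbacbcabb')

SA = [4, 21, 14, 6, 17, 10, 23, 3, 13, 5, 16, 9, 22, 2, 15, 8, 19, 0, 20, 12, 1, 7, 18, 11]
[i] adj suffixes → lcp
  [1] 4/21 → 2 ('ab')
  [2] 21/14 → 3 ('abb')
  [3] 14/6 → 1 ('a')
  [4] 6/17 → 3 ('acb')
  [5] 17/10 → 2 ('ac')
  [6] 10/23 → 0 ('')
  [7] 23/3 → 1 ('b')
  [8] 3/13 → 3 ('bab')
  [9] 13/5 → 2 ('ba')
  [10] 5/16 → 4 ('bacb')
  [11] 16/9 → 3 ('bac')
  [12] 9/22 → 1 ('b')
  [13] 22/2 → 2 ('bb')
  [14] 2/15 → 3 ('bba')
  [15] 15/8 → 4 ('bbac')
  [16] 8/19 → 1 ('b')
  [17] 19/0 → 2 ('bc')
  [18] 0/20 → 0 ('')
  [19] 20/12 → 1 ('c')
  [20] 12/1 → 2 ('cb')
  [21] 1/7 → 4 ('cbba')
  [22] 7/18 → 2 ('cb')
  [23] 18/11 → 1 ('c')

[0, 2, 3, 1, 3, 2, 0, 1, 3, 2, 4, 3, 1, 2, 3, 4, 1, 2, 0, 1, 2, 4, 2, 1]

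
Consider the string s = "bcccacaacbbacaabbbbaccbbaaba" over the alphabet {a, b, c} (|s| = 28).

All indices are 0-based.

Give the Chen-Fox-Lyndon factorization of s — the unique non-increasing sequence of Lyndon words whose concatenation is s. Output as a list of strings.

["bccc", "ac", "aacbbac", "aabbbbaccbb", "aab", "a"]

emit factor 1: 'bccc' (i=0, period=4)
emit factor 2: 'ac' (i=4, period=2)
emit factor 3: 'aacbbac' (i=6, period=7)
emit factor 4: 'aabbbbaccbb' (i=13, period=11)
emit factor 5: 'aab' (i=24, period=3)
emit factor 6: 'a' (i=27, period=1)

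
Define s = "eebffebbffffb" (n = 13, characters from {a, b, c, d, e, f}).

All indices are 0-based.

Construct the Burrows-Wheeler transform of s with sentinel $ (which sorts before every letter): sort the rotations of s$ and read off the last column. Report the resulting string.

bfeebfe$fffbfb

rank  rotation        last
    0  $eebffebbffffb  b
    1  b$eebffebbffff  f
    2  bbffffb$eebffe  e
    3  bffebbffffb$ee  e
    4  bffffb$eebffeb  b
    5  ebbffffb$eebff  f
    6  ebffebbffffb$e  e
    7  eebffebbffffb$  $
    8  fb$eebffebbfff  f
    9  febbffffb$eebf  f
   10  ffb$eebffebbff  f
   11  ffebbffffb$eeb  b
   12  fffb$eebffebbf  f
   13  ffffb$eebffebb  b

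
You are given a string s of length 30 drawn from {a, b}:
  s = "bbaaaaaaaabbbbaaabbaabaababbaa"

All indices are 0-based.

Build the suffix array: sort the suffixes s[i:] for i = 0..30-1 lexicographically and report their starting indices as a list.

sorted suffixes:
  #0 SA[0]=29  'a'
  #1 SA[1]=28  'aa'
  #2 SA[2]=2  'aaaaaaaabbbbaaabbaabaababbaa'
  #3 SA[3]=3  'aaaaaaabbbbaaabbaabaababbaa'
  #4 SA[4]=4  'aaaaaabbbbaaabbaabaababbaa'
  #5 SA[5]=5  'aaaaabbbbaaabbaabaababbaa'
  #6 SA[6]=6  'aaaabbbbaaabbaabaababbaa'
  #7 SA[7]=14  'aaabbaabaababbaa'
  #8 SA[8]=7  'aaabbbbaaabbaabaababbaa'
  #9 SA[9]=19  'aabaababbaa'
  #10 SA[10]=22  'aababbaa'
  #11 SA[11]=15  'aabbaabaababbaa'
  #12 SA[12]=8  'aabbbbaaabbaabaababbaa'
  #13 SA[13]=20  'abaababbaa'
  #14 SA[14]=23  'ababbaa'
  #15 SA[15]=25  'abbaa'
  #16 SA[16]=16  'abbaabaababbaa'
  #17 SA[17]=9  'abbbbaaabbaabaababbaa'
  #18 SA[18]=27  'baa'
  #19 SA[19]=1  'baaaaaaaabbbbaaabbaabaababbaa'
  #20 SA[20]=13  'baaabbaabaababbaa'
  #21 SA[21]=18  'baabaababbaa'
  #22 SA[22]=21  'baababbaa'
  #23 SA[23]=24  'babbaa'
  #24 SA[24]=26  'bbaa'
  #25 SA[25]=0  'bbaaaaaaaabbbbaaabbaabaababbaa'
  #26 SA[26]=12  'bbaaabbaabaababbaa'
  #27 SA[27]=17  'bbaabaababbaa'
  #28 SA[28]=11  'bbbaaabbaabaababbaa'
  #29 SA[29]=10  'bbbbaaabbaabaababbaa'

[29, 28, 2, 3, 4, 5, 6, 14, 7, 19, 22, 15, 8, 20, 23, 25, 16, 9, 27, 1, 13, 18, 21, 24, 26, 0, 12, 17, 11, 10]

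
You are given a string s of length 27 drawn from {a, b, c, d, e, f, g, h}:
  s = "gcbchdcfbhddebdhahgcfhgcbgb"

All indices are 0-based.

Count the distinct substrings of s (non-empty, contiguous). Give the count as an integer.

rank | idx | suffix
   0 |  16 | ahgcfhgcbgb
   1 |  26 | b
   2 |   2 | bchdcfbhddebdhahgcfhgcbgb
   3 |  13 | bdhahgcfhgcbgb
   4 |  24 | bgb
   5 |   8 | bhddebdhahgcfhgcbgb
   6 |   1 | cbchdcfbhddebdhahgcfhgcbgb
   7 |  23 | cbgb
   8 |   6 | cfbhddebdhahgcfhgcbgb
   9 |  19 | cfhgcbgb
  10 |   3 | chdcfbhddebdhahgcfhgcbgb
  11 |   5 | dcfbhddebdhahgcfhgcbgb
  12 |  10 | ddebdhahgcfhgcbgb
  13 |  11 | debdhahgcfhgcbgb
  14 |  14 | dhahgcfhgcbgb
  15 |  12 | ebdhahgcfhgcbgb
  16 |   7 | fbhddebdhahgcfhgcbgb
  17 |  20 | fhgcbgb
  18 |  25 | gb
  19 |   0 | gcbchdcfbhddebdhahgcfhgcbgb
  20 |  22 | gcbgb
  21 |  18 | gcfhgcbgb
  22 |  15 | hahgcfhgcbgb
  23 |   4 | hdcfbhddebdhahgcfhgcbgb
  24 |   9 | hddebdhahgcfhgcbgb
  25 |  21 | hgcbgb
  26 |  17 | hgcfhgcbgb

SA = [16, 26, 2, 13, 24, 8, 1, 23, 6, 19, 3, 5, 10, 11, 14, 12, 7, 20, 25, 0, 22, 18, 15, 4, 9, 21, 17]
i: (SA[i-1],SA[i]) lcp shared
  1: (16,26) 0 ''
  2: (26,2) 1 'b'
  3: (2,13) 1 'b'
  4: (13,24) 1 'b'
  5: (24,8) 1 'b'
  6: (8,1) 0 ''
  7: (1,23) 2 'cb'
  8: (23,6) 1 'c'
  9: (6,19) 2 'cf'
  10: (19,3) 1 'c'
  11: (3,5) 0 ''
  12: (5,10) 1 'd'
  13: (10,11) 1 'd'
  14: (11,14) 1 'd'
  15: (14,12) 0 ''
  16: (12,7) 0 ''
  17: (7,20) 1 'f'
  18: (20,25) 0 ''
  19: (25,0) 1 'g'
  20: (0,22) 3 'gcb'
  21: (22,18) 2 'gc'
  22: (18,15) 0 ''
  23: (15,4) 1 'h'
  24: (4,9) 2 'hd'
  25: (9,21) 1 'h'
  26: (21,17) 3 'hgc'

n(n+1)/2 = 27·28/2 = 378
Σ LCP = 0 + 0 + 1 + 1 + 1 + 1 + 0 + 2 + 1 + 2 + 1 + 0 + 1 + 1 + 1 + 0 + 0 + 1 + 0 + 1 + 3 + 2 + 0 + 1 + 2 + 1 + 3 = 27
distinct = 378 − 27 = 351

351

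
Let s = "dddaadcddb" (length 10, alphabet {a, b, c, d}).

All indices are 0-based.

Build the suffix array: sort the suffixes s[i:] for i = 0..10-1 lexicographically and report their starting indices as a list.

[3, 4, 9, 6, 2, 8, 5, 1, 7, 0]

sorted suffixes:
  #0 SA[0]=3  'aadcddb'
  #1 SA[1]=4  'adcddb'
  #2 SA[2]=9  'b'
  #3 SA[3]=6  'cddb'
  #4 SA[4]=2  'daadcddb'
  #5 SA[5]=8  'db'
  #6 SA[6]=5  'dcddb'
  #7 SA[7]=1  'ddaadcddb'
  #8 SA[8]=7  'ddb'
  #9 SA[9]=0  'dddaadcddb'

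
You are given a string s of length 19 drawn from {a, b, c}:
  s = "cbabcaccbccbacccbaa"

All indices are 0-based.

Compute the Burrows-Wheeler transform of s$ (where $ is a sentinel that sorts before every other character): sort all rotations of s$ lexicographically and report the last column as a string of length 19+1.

aabbcbcccacbc$cccbaa

rank  rotation              last
    0  $cbabcaccbccbacccbaa  a
    1  a$cbabcaccbccbacccba  a
    2  aa$cbabcaccbccbacccb  b
    3  abcaccbccbacccbaa$cb  b
    4  accbccbacccbaa$cbabc  c
    5  acccbaa$cbabcaccbccb  b
    6  baa$cbabcaccbccbaccc  c
    7  babcaccbccbacccbaa$c  c
    8  bacccbaa$cbabcaccbcc  c
    9  bcaccbccbacccbaa$cba  a
   10  bccbacccbaa$cbabcacc  c
   11  caccbccbacccbaa$cbab  b
   12  cbaa$cbabcaccbccbacc  c
   13  cbabcaccbccbacccbaa$  $
   14  cbacccbaa$cbabcaccbc  c
   15  cbccbacccbaa$cbabcac  c
   16  ccbaa$cbabcaccbccbac  c
   17  ccbacccbaa$cbabcaccb  b
   18  ccbccbacccbaa$cbabca  a
   19  cccbaa$cbabcaccbccba  a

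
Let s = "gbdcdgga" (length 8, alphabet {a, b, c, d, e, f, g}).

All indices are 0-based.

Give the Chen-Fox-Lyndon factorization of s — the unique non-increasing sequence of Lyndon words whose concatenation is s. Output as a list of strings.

["g", "bdcdgg", "a"]

emit factor 1: 'g' (i=0, period=1)
emit factor 2: 'bdcdgg' (i=1, period=6)
emit factor 3: 'a' (i=7, period=1)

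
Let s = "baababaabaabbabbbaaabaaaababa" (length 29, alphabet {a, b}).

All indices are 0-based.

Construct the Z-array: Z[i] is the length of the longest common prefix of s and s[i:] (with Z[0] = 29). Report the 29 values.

[29, 0, 0, 2, 0, 5, 0, 0, 4, 0, 0, 1, 2, 0, 1, 1, 3, 0, 0, 0, 3, 0, 0, 0, 0, 2, 0, 2, 0]

Z[0]=29
i=1: outside box; Z[1]=0
i=2: outside box; Z[2]=0
i=3: outside box; Z[3]=2 extend→box=[3,5)
i=4: min(r-i=1, Z[1]=0)=0; Z[4]=0
i=5: outside box; Z[5]=5 extend→box=[5,10)
i=6: min(r-i=4, Z[1]=0)=0; Z[6]=0
i=7: min(r-i=3, Z[2]=0)=0; Z[7]=0
i=8: min(r-i=2, Z[3]=2)=2; Z[8]=4 extend→box=[8,12)
i=9: min(r-i=3, Z[1]=0)=0; Z[9]=0
i=10: min(r-i=2, Z[2]=0)=0; Z[10]=0
i=11: min(r-i=1, Z[3]=2)=1; Z[11]=1
i=12: outside box; Z[12]=2 extend→box=[12,14)
i=13: min(r-i=1, Z[1]=0)=0; Z[13]=0
i=14: outside box; Z[14]=1 extend→box=[14,15)
i=15: outside box; Z[15]=1 extend→box=[15,16)
i=16: outside box; Z[16]=3 extend→box=[16,19)
i=17: min(r-i=2, Z[1]=0)=0; Z[17]=0
i=18: min(r-i=1, Z[2]=0)=0; Z[18]=0
i=19: outside box; Z[19]=0
i=20: outside box; Z[20]=3 extend→box=[20,23)
i=21: min(r-i=2, Z[1]=0)=0; Z[21]=0
i=22: min(r-i=1, Z[2]=0)=0; Z[22]=0
i=23: outside box; Z[23]=0
i=24: outside box; Z[24]=0
i=25: outside box; Z[25]=2 extend→box=[25,27)
i=26: min(r-i=1, Z[1]=0)=0; Z[26]=0
i=27: outside box; Z[27]=2 extend→box=[27,29)
i=28: min(r-i=1, Z[1]=0)=0; Z[28]=0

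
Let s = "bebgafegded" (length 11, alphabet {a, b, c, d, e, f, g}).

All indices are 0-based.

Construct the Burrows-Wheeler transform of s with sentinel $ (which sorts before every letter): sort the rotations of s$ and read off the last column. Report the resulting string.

dg$eegbdfabe

rank  rotation      last
    0  $bebgafegded  d
    1  afegded$bebg  g
    2  bebgafegded$  $
    3  bgafegded$be  e
    4  d$bebgafegde  e
    5  ded$bebgafeg  g
    6  ebgafegded$b  b
    7  ed$bebgafegd  d
    8  egded$bebgaf  f
    9  fegded$bebga  a
   10  gafegded$beb  b
   11  gded$bebgafe  e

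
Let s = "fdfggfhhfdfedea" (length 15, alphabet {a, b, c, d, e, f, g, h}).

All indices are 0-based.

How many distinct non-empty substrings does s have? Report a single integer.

rank | idx | suffix
   0 |  14 | a
   1 |  12 | dea
   2 |   9 | dfedea
   3 |   1 | dfggfhhfdfedea
   4 |  13 | ea
   5 |  11 | edea
   6 |   8 | fdfedea
   7 |   0 | fdfggfhhfdfedea
   8 |  10 | fedea
   9 |   2 | fggfhhfdfedea
  10 |   5 | fhhfdfedea
  11 |   4 | gfhhfdfedea
  12 |   3 | ggfhhfdfedea
  13 |   7 | hfdfedea
  14 |   6 | hhfdfedea

SA = [14, 12, 9, 1, 13, 11, 8, 0, 10, 2, 5, 4, 3, 7, 6]
rank  pair      lcp
   1  s[14:],s[12:]  0  ''
   2  s[12:],s[9:]  1  'd'
   3  s[9:],s[1:]  2  'df'
   4  s[1:],s[13:]  0  ''
   5  s[13:],s[11:]  1  'e'
   6  s[11:],s[8:]  0  ''
   7  s[8:],s[0:]  3  'fdf'
   8  s[0:],s[10:]  1  'f'
   9  s[10:],s[2:]  1  'f'
  10  s[2:],s[5:]  1  'f'
  11  s[5:],s[4:]  0  ''
  12  s[4:],s[3:]  1  'g'
  13  s[3:],s[7:]  0  ''
  14  s[7:],s[6:]  1  'h'

n(n+1)/2 = 15·16/2 = 120
Σ LCP = 0 + 0 + 1 + 2 + 0 + 1 + 0 + 3 + 1 + 1 + 1 + 0 + 1 + 0 + 1 = 12
distinct = 120 − 12 = 108

108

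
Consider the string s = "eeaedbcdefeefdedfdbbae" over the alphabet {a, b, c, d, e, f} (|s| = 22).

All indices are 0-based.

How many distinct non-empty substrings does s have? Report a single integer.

230

sorted suffixes:
  #0 SA[0]=20  'ae'
  #1 SA[1]=2  'aedbcdefeefdedfdbbae'
  #2 SA[2]=19  'bae'
  #3 SA[3]=18  'bbae'
  #4 SA[4]=5  'bcdefeefdedfdbbae'
  #5 SA[5]=6  'cdefeefdedfdbbae'
  #6 SA[6]=17  'dbbae'
  #7 SA[7]=4  'dbcdefeefdedfdbbae'
  #8 SA[8]=13  'dedfdbbae'
  #9 SA[9]=7  'defeefdedfdbbae'
  #10 SA[10]=15  'dfdbbae'
  #11 SA[11]=21  'e'
  #12 SA[12]=1  'eaedbcdefeefdedfdbbae'
  #13 SA[13]=3  'edbcdefeefdedfdbbae'
  #14 SA[14]=14  'edfdbbae'
  #15 SA[15]=0  'eeaedbcdefeefdedfdbbae'
  #16 SA[16]=10  'eefdedfdbbae'
  #17 SA[17]=11  'efdedfdbbae'
  #18 SA[18]=8  'efeefdedfdbbae'
  #19 SA[19]=16  'fdbbae'
  #20 SA[20]=12  'fdedfdbbae'
  #21 SA[21]=9  'feefdedfdbbae'

SA = [20, 2, 19, 18, 5, 6, 17, 4, 13, 7, 15, 21, 1, 3, 14, 0, 10, 11, 8, 16, 12, 9]
rank  pair      lcp
   1  s[20:],s[2:]  2  'ae'
   2  s[2:],s[19:]  0  ''
   3  s[19:],s[18:]  1  'b'
   4  s[18:],s[5:]  1  'b'
   5  s[5:],s[6:]  0  ''
   6  s[6:],s[17:]  0  ''
   7  s[17:],s[4:]  2  'db'
   8  s[4:],s[13:]  1  'd'
   9  s[13:],s[7:]  2  'de'
  10  s[7:],s[15:]  1  'd'
  11  s[15:],s[21:]  0  ''
  12  s[21:],s[1:]  1  'e'
  13  s[1:],s[3:]  1  'e'
  14  s[3:],s[14:]  2  'ed'
  15  s[14:],s[0:]  1  'e'
  16  s[0:],s[10:]  2  'ee'
  17  s[10:],s[11:]  1  'e'
  18  s[11:],s[8:]  2  'ef'
  19  s[8:],s[16:]  0  ''
  20  s[16:],s[12:]  2  'fd'
  21  s[12:],s[9:]  1  'f'

n(n+1)/2 = 22·23/2 = 253
Σ LCP = 0 + 2 + 0 + 1 + 1 + 0 + 0 + 2 + 1 + 2 + 1 + 0 + 1 + 1 + 2 + 1 + 2 + 1 + 2 + 0 + 2 + 1 = 23
distinct = 253 − 23 = 230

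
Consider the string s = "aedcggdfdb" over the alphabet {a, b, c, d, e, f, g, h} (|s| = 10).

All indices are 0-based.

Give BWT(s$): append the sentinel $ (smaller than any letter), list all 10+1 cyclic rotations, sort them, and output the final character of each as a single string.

rank  rotation     last
    0  $aedcggdfdb  b
    1  aedcggdfdb$  $
    2  b$aedcggdfd  d
    3  cggdfdb$aed  d
    4  db$aedcggdf  f
    5  dcggdfdb$ae  e
    6  dfdb$aedcgg  g
    7  edcggdfdb$a  a
    8  fdb$aedcggd  d
    9  gdfdb$aedcg  g
   10  ggdfdb$aedc  c

b$ddfegadgc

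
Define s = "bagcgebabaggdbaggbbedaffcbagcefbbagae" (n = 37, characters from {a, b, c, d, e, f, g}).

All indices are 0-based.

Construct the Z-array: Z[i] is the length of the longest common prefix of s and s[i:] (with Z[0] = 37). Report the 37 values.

Z[0]=37
i=1: outside box; Z[1]=0
i=2: outside box; Z[2]=0
i=3: outside box; Z[3]=0
i=4: outside box; Z[4]=0
i=5: outside box; Z[5]=0
i=6: outside box; Z[6]=2 extend→box=[6,8)
i=7: min(r-i=1, Z[1]=0)=0; Z[7]=0
i=8: outside box; Z[8]=3 extend→box=[8,11)
i=9: min(r-i=2, Z[1]=0)=0; Z[9]=0
i=10: min(r-i=1, Z[2]=0)=0; Z[10]=0
i=11: outside box; Z[11]=0
i=12: outside box; Z[12]=0
i=13: outside box; Z[13]=3 extend→box=[13,16)
i=14: min(r-i=2, Z[1]=0)=0; Z[14]=0
i=15: min(r-i=1, Z[2]=0)=0; Z[15]=0
i=16: outside box; Z[16]=0
i=17: outside box; Z[17]=1 extend→box=[17,18)
i=18: outside box; Z[18]=1 extend→box=[18,19)
i=19: outside box; Z[19]=0
i=20: outside box; Z[20]=0
i=21: outside box; Z[21]=0
i=22: outside box; Z[22]=0
i=23: outside box; Z[23]=0
i=24: outside box; Z[24]=0
i=25: outside box; Z[25]=4 extend→box=[25,29)
i=26: min(r-i=3, Z[1]=0)=0; Z[26]=0
i=27: min(r-i=2, Z[2]=0)=0; Z[27]=0
i=28: min(r-i=1, Z[3]=0)=0; Z[28]=0
i=29: outside box; Z[29]=0
i=30: outside box; Z[30]=0
i=31: outside box; Z[31]=1 extend→box=[31,32)
i=32: outside box; Z[32]=3 extend→box=[32,35)
i=33: min(r-i=2, Z[1]=0)=0; Z[33]=0
i=34: min(r-i=1, Z[2]=0)=0; Z[34]=0
i=35: outside box; Z[35]=0
i=36: outside box; Z[36]=0

[37, 0, 0, 0, 0, 0, 2, 0, 3, 0, 0, 0, 0, 3, 0, 0, 0, 1, 1, 0, 0, 0, 0, 0, 0, 4, 0, 0, 0, 0, 0, 1, 3, 0, 0, 0, 0]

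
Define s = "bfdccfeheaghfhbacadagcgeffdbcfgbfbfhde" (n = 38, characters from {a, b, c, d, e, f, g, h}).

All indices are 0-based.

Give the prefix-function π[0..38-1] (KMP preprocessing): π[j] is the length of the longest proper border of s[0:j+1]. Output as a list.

[0, 0, 0, 0, 0, 0, 0, 0, 0, 0, 0, 0, 0, 0, 1, 0, 0, 0, 0, 0, 0, 0, 0, 0, 0, 0, 0, 1, 0, 0, 0, 1, 2, 1, 2, 0, 0, 0]

π[0] = 0
j=1 s[j]='f': π[1]=0 (border '')
j=2 s[j]='d': π[2]=0 (border '')
j=3 s[j]='c': π[3]=0 (border '')
j=4 s[j]='c': π[4]=0 (border '')
j=5 s[j]='f': π[5]=0 (border '')
j=6 s[j]='e': π[6]=0 (border '')
j=7 s[j]='h': π[7]=0 (border '')
j=8 s[j]='e': π[8]=0 (border '')
j=9 s[j]='a': π[9]=0 (border '')
j=10 s[j]='g': π[10]=0 (border '')
j=11 s[j]='h': π[11]=0 (border '')
j=12 s[j]='f': π[12]=0 (border '')
j=13 s[j]='h': π[13]=0 (border '')
j=14 s[j]='b': π[14]=1 (border 'b')
j=15 s[j]='a': k: 1→0; π[15]=0 (border '')
j=16 s[j]='c': π[16]=0 (border '')
j=17 s[j]='a': π[17]=0 (border '')
j=18 s[j]='d': π[18]=0 (border '')
j=19 s[j]='a': π[19]=0 (border '')
j=20 s[j]='g': π[20]=0 (border '')
j=21 s[j]='c': π[21]=0 (border '')
j=22 s[j]='g': π[22]=0 (border '')
j=23 s[j]='e': π[23]=0 (border '')
j=24 s[j]='f': π[24]=0 (border '')
j=25 s[j]='f': π[25]=0 (border '')
j=26 s[j]='d': π[26]=0 (border '')
j=27 s[j]='b': π[27]=1 (border 'b')
j=28 s[j]='c': k: 1→0; π[28]=0 (border '')
j=29 s[j]='f': π[29]=0 (border '')
j=30 s[j]='g': π[30]=0 (border '')
j=31 s[j]='b': π[31]=1 (border 'b')
j=32 s[j]='f': π[32]=2 (border 'bf')
j=33 s[j]='b': k: 2→0; π[33]=1 (border 'b')
j=34 s[j]='f': π[34]=2 (border 'bf')
j=35 s[j]='h': k: 2→0; π[35]=0 (border '')
j=36 s[j]='d': π[36]=0 (border '')
j=37 s[j]='e': π[37]=0 (border '')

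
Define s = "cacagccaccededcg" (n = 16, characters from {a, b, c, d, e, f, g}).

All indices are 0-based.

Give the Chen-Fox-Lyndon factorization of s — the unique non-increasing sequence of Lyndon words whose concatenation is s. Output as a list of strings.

["c", "acagccaccededcg"]

emit factor 1: 'c' (i=0, period=1)
emit factor 2: 'acagccaccededcg' (i=1, period=15)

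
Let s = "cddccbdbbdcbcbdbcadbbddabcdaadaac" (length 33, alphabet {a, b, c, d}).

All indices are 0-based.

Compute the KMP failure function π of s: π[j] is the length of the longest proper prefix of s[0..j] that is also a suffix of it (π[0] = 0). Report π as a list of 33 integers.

π[0] = 0
j=1 s[j]='d': π[1]=0 (border '')
j=2 s[j]='d': π[2]=0 (border '')
j=3 s[j]='c': π[3]=1 (border 'c')
j=4 s[j]='c': k: 1→0; π[4]=1 (border 'c')
j=5 s[j]='b': k: 1→0; π[5]=0 (border '')
j=6 s[j]='d': π[6]=0 (border '')
j=7 s[j]='b': π[7]=0 (border '')
j=8 s[j]='b': π[8]=0 (border '')
j=9 s[j]='d': π[9]=0 (border '')
j=10 s[j]='c': π[10]=1 (border 'c')
j=11 s[j]='b': k: 1→0; π[11]=0 (border '')
j=12 s[j]='c': π[12]=1 (border 'c')
j=13 s[j]='b': k: 1→0; π[13]=0 (border '')
j=14 s[j]='d': π[14]=0 (border '')
j=15 s[j]='b': π[15]=0 (border '')
j=16 s[j]='c': π[16]=1 (border 'c')
j=17 s[j]='a': k: 1→0; π[17]=0 (border '')
j=18 s[j]='d': π[18]=0 (border '')
j=19 s[j]='b': π[19]=0 (border '')
j=20 s[j]='b': π[20]=0 (border '')
j=21 s[j]='d': π[21]=0 (border '')
j=22 s[j]='d': π[22]=0 (border '')
j=23 s[j]='a': π[23]=0 (border '')
j=24 s[j]='b': π[24]=0 (border '')
j=25 s[j]='c': π[25]=1 (border 'c')
j=26 s[j]='d': π[26]=2 (border 'cd')
j=27 s[j]='a': k: 2→0; π[27]=0 (border '')
j=28 s[j]='a': π[28]=0 (border '')
j=29 s[j]='d': π[29]=0 (border '')
j=30 s[j]='a': π[30]=0 (border '')
j=31 s[j]='a': π[31]=0 (border '')
j=32 s[j]='c': π[32]=1 (border 'c')

[0, 0, 0, 1, 1, 0, 0, 0, 0, 0, 1, 0, 1, 0, 0, 0, 1, 0, 0, 0, 0, 0, 0, 0, 0, 1, 2, 0, 0, 0, 0, 0, 1]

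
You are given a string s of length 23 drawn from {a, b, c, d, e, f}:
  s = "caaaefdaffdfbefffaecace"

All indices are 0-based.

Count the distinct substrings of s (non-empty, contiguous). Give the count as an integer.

252

rank | idx | suffix
   0 |   1 | aaaefdaffdfbefffaecace
   1 |   2 | aaefdaffdfbefffaecace
   2 |  20 | ace
   3 |  17 | aecace
   4 |   3 | aefdaffdfbefffaecace
   5 |   7 | affdfbefffaecace
   6 |  12 | befffaecace
   7 |   0 | caaaefdaffdfbefffaecace
   8 |  19 | cace
   9 |  21 | ce
  10 |   6 | daffdfbefffaecace
  11 |  10 | dfbefffaecace
  12 |  22 | e
  13 |  18 | ecace
  14 |   4 | efdaffdfbefffaecace
  15 |  13 | efffaecace
  16 |  16 | faecace
  17 |  11 | fbefffaecace
  18 |   5 | fdaffdfbefffaecace
  19 |   9 | fdfbefffaecace
  20 |  15 | ffaecace
  21 |   8 | ffdfbefffaecace
  22 |  14 | fffaecace

SA = [1, 2, 20, 17, 3, 7, 12, 0, 19, 21, 6, 10, 22, 18, 4, 13, 16, 11, 5, 9, 15, 8, 14]
i: (SA[i-1],SA[i]) lcp shared
  1: (1,2) 2 'aa'
  2: (2,20) 1 'a'
  3: (20,17) 1 'a'
  4: (17,3) 2 'ae'
  5: (3,7) 1 'a'
  6: (7,12) 0 ''
  7: (12,0) 0 ''
  8: (0,19) 2 'ca'
  9: (19,21) 1 'c'
  10: (21,6) 0 ''
  11: (6,10) 1 'd'
  12: (10,22) 0 ''
  13: (22,18) 1 'e'
  14: (18,4) 1 'e'
  15: (4,13) 2 'ef'
  16: (13,16) 0 ''
  17: (16,11) 1 'f'
  18: (11,5) 1 'f'
  19: (5,9) 2 'fd'
  20: (9,15) 1 'f'
  21: (15,8) 2 'ff'
  22: (8,14) 2 'ff'

n(n+1)/2 = 23·24/2 = 276
Σ LCP = 0 + 2 + 1 + 1 + 2 + 1 + 0 + 0 + 2 + 1 + 0 + 1 + 0 + 1 + 1 + 2 + 0 + 1 + 1 + 2 + 1 + 2 + 2 = 24
distinct = 276 − 24 = 252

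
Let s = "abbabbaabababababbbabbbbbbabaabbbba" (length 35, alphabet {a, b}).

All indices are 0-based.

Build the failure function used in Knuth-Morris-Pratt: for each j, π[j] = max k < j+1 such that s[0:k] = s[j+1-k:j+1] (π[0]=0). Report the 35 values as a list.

π[0] = 0
j=1 s[j]='b': π[1]=0 (border '')
j=2 s[j]='b': π[2]=0 (border '')
j=3 s[j]='a': π[3]=1 (border 'a')
j=4 s[j]='b': π[4]=2 (border 'ab')
j=5 s[j]='b': π[5]=3 (border 'abb')
j=6 s[j]='a': π[6]=4 (border 'abba')
j=7 s[j]='a': k: 4→1→0; π[7]=1 (border 'a')
j=8 s[j]='b': π[8]=2 (border 'ab')
j=9 s[j]='a': k: 2→0; π[9]=1 (border 'a')
j=10 s[j]='b': π[10]=2 (border 'ab')
j=11 s[j]='a': k: 2→0; π[11]=1 (border 'a')
j=12 s[j]='b': π[12]=2 (border 'ab')
j=13 s[j]='a': k: 2→0; π[13]=1 (border 'a')
j=14 s[j]='b': π[14]=2 (border 'ab')
j=15 s[j]='a': k: 2→0; π[15]=1 (border 'a')
j=16 s[j]='b': π[16]=2 (border 'ab')
j=17 s[j]='b': π[17]=3 (border 'abb')
j=18 s[j]='b': k: 3→0; π[18]=0 (border '')
j=19 s[j]='a': π[19]=1 (border 'a')
j=20 s[j]='b': π[20]=2 (border 'ab')
j=21 s[j]='b': π[21]=3 (border 'abb')
j=22 s[j]='b': k: 3→0; π[22]=0 (border '')
j=23 s[j]='b': π[23]=0 (border '')
j=24 s[j]='b': π[24]=0 (border '')
j=25 s[j]='b': π[25]=0 (border '')
j=26 s[j]='a': π[26]=1 (border 'a')
j=27 s[j]='b': π[27]=2 (border 'ab')
j=28 s[j]='a': k: 2→0; π[28]=1 (border 'a')
j=29 s[j]='a': k: 1→0; π[29]=1 (border 'a')
j=30 s[j]='b': π[30]=2 (border 'ab')
j=31 s[j]='b': π[31]=3 (border 'abb')
j=32 s[j]='b': k: 3→0; π[32]=0 (border '')
j=33 s[j]='b': π[33]=0 (border '')
j=34 s[j]='a': π[34]=1 (border 'a')

[0, 0, 0, 1, 2, 3, 4, 1, 2, 1, 2, 1, 2, 1, 2, 1, 2, 3, 0, 1, 2, 3, 0, 0, 0, 0, 1, 2, 1, 1, 2, 3, 0, 0, 1]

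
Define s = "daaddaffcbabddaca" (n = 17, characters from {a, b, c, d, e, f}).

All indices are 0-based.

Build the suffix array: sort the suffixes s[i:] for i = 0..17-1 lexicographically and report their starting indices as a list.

[16, 1, 10, 14, 2, 5, 9, 11, 15, 8, 0, 13, 4, 12, 3, 7, 6]

sorted suffixes:
  #0 SA[0]=16  'a'
  #1 SA[1]=1  'aaddaffcbabddaca'
  #2 SA[2]=10  'abddaca'
  #3 SA[3]=14  'aca'
  #4 SA[4]=2  'addaffcbabddaca'
  #5 SA[5]=5  'affcbabddaca'
  #6 SA[6]=9  'babddaca'
  #7 SA[7]=11  'bddaca'
  #8 SA[8]=15  'ca'
  #9 SA[9]=8  'cbabddaca'
  #10 SA[10]=0  'daaddaffcbabddaca'
  #11 SA[11]=13  'daca'
  #12 SA[12]=4  'daffcbabddaca'
  #13 SA[13]=12  'ddaca'
  #14 SA[14]=3  'ddaffcbabddaca'
  #15 SA[15]=7  'fcbabddaca'
  #16 SA[16]=6  'ffcbabddaca'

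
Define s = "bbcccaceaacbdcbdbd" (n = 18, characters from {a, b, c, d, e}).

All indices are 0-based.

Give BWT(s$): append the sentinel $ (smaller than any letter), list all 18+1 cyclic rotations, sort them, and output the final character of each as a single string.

deac$bdcccdacbabbbc

rank  rotation             last
    0  $bbcccaceaacbdcbdbd  d
    1  aacbdcbdbd$bbcccace  e
    2  acbdcbdbd$bbcccacea  a
    3  aceaacbdcbdbd$bbccc  c
    4  bbcccaceaacbdcbdbd$  $
    5  bcccaceaacbdcbdbd$b  b
    6  bd$bbcccaceaacbdcbd  d
    7  bdbd$bbcccaceaacbdc  c
    8  bdcbdbd$bbcccaceaac  c
    9  caceaacbdcbdbd$bbcc  c
   10  cbdbd$bbcccaceaacbd  d
   11  cbdcbdbd$bbcccaceaa  a
   12  ccaceaacbdcbdbd$bbc  c
   13  cccaceaacbdcbdbd$bb  b
   14  ceaacbdcbdbd$bbccca  a
   15  d$bbcccaceaacbdcbdb  b
   16  dbd$bbcccaceaacbdcb  b
   17  dcbdbd$bbcccaceaacb  b
   18  eaacbdcbdbd$bbcccac  c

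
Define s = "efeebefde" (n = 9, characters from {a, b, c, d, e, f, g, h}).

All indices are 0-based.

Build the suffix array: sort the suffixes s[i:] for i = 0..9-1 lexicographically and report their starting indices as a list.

[4, 7, 8, 3, 2, 5, 0, 6, 1]

rank | idx | suffix
   0 |   4 | befde
   1 |   7 | de
   2 |   8 | e
   3 |   3 | ebefde
   4 |   2 | eebefde
   5 |   5 | efde
   6 |   0 | efeebefde
   7 |   6 | fde
   8 |   1 | feebefde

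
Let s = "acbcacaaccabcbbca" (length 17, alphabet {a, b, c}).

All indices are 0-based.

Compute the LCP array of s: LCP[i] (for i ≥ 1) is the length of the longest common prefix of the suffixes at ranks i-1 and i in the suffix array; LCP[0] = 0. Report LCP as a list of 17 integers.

rank→(start, suffix):
  0 → (16, 'a')
  1 → (6, 'aaccabcbbca')
  2 → (10, 'abcbbca')
  3 → (4, 'acaaccabcbbca')
  4 → (0, 'acbcacaaccabcbbca')
  5 → (7, 'accabcbbca')
  6 → (13, 'bbca')
  7 → (14, 'bca')
  8 → (2, 'bcacaaccabcbbca')
  9 → (11, 'bcbbca')
  10 → (15, 'ca')
  11 → (5, 'caaccabcbbca')
  12 → (9, 'cabcbbca')
  13 → (3, 'cacaaccabcbbca')
  14 → (12, 'cbbca')
  15 → (1, 'cbcacaaccabcbbca')
  16 → (8, 'ccabcbbca')

SA = [16, 6, 10, 4, 0, 7, 13, 14, 2, 11, 15, 5, 9, 3, 12, 1, 8]
i: (SA[i-1],SA[i]) lcp shared
  1: (16,6) 1 'a'
  2: (6,10) 1 'a'
  3: (10,4) 1 'a'
  4: (4,0) 2 'ac'
  5: (0,7) 2 'ac'
  6: (7,13) 0 ''
  7: (13,14) 1 'b'
  8: (14,2) 3 'bca'
  9: (2,11) 2 'bc'
  10: (11,15) 0 ''
  11: (15,5) 2 'ca'
  12: (5,9) 2 'ca'
  13: (9,3) 2 'ca'
  14: (3,12) 1 'c'
  15: (12,1) 2 'cb'
  16: (1,8) 1 'c'

[0, 1, 1, 1, 2, 2, 0, 1, 3, 2, 0, 2, 2, 2, 1, 2, 1]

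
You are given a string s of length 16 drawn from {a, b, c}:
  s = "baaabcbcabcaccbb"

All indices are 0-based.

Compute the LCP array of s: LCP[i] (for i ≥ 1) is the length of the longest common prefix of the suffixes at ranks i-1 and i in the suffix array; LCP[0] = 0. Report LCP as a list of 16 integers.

rank→(start, suffix):
  0 → (1, 'aaabcbcabcaccbb')
  1 → (2, 'aabcbcabcaccbb')
  2 → (8, 'abcaccbb')
  3 → (3, 'abcbcabcaccbb')
  4 → (11, 'accbb')
  5 → (15, 'b')
  6 → (0, 'baaabcbcabcaccbb')
  7 → (14, 'bb')
  8 → (6, 'bcabcaccbb')
  9 → (9, 'bcaccbb')
  10 → (4, 'bcbcabcaccbb')
  11 → (7, 'cabcaccbb')
  12 → (10, 'caccbb')
  13 → (13, 'cbb')
  14 → (5, 'cbcabcaccbb')
  15 → (12, 'ccbb')

SA = [1, 2, 8, 3, 11, 15, 0, 14, 6, 9, 4, 7, 10, 13, 5, 12]
i: (SA[i-1],SA[i]) lcp shared
  1: (1,2) 2 'aa'
  2: (2,8) 1 'a'
  3: (8,3) 3 'abc'
  4: (3,11) 1 'a'
  5: (11,15) 0 ''
  6: (15,0) 1 'b'
  7: (0,14) 1 'b'
  8: (14,6) 1 'b'
  9: (6,9) 3 'bca'
  10: (9,4) 2 'bc'
  11: (4,7) 0 ''
  12: (7,10) 2 'ca'
  13: (10,13) 1 'c'
  14: (13,5) 2 'cb'
  15: (5,12) 1 'c'

[0, 2, 1, 3, 1, 0, 1, 1, 1, 3, 2, 0, 2, 1, 2, 1]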